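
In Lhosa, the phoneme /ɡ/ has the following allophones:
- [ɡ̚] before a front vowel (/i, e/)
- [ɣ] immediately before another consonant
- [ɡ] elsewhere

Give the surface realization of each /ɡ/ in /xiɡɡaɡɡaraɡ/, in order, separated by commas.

Occurrence 1 (position 3): immediately before another consonant → [ɣ].
Occurrence 2 (position 4): no conditioning environment matches → elsewhere allophone [ɡ].
Occurrence 3 (position 6): immediately before another consonant → [ɣ].
Occurrence 4 (position 7): no conditioning environment matches → elsewhere allophone [ɡ].
Occurrence 5 (position 11): no conditioning environment matches → elsewhere allophone [ɡ].

[ɣ], [ɡ], [ɣ], [ɡ], [ɡ]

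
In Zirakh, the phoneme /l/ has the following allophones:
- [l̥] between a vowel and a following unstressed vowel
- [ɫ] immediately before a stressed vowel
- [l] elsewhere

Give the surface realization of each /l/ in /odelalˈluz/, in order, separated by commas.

Occurrence 1 (position 4): between a vowel and a following unstressed vowel → [l̥].
Occurrence 2 (position 6): no conditioning environment matches → elsewhere allophone [l].
Occurrence 3 (position 7): immediately before a stressed vowel → [ɫ].

[l̥], [l], [ɫ]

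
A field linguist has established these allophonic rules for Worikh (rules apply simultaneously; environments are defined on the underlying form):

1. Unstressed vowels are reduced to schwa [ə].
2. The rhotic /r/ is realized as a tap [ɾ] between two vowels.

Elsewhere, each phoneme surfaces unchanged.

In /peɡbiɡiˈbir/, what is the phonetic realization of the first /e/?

/e/ meets the environment for rule 1 (in an unstressed syllable) → [ə].

[ə]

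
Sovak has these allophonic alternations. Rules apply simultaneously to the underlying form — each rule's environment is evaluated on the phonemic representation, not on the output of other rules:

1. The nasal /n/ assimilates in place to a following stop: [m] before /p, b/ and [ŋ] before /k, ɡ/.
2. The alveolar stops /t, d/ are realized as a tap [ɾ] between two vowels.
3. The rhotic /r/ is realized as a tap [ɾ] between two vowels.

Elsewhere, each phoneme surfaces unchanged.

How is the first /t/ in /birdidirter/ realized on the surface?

[t]

/t/ — between /r/ and /e/; rule 2 does not apply here → [t].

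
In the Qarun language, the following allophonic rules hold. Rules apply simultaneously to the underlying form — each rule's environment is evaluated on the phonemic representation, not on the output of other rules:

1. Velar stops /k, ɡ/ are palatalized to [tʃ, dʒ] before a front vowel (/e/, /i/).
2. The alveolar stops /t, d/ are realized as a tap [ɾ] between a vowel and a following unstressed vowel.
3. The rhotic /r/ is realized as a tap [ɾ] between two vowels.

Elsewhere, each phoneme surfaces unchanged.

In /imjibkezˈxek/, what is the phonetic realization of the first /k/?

[tʃ]

Rule 1 applies to /k/ (between /b/ and /e/: before a front vowel) → [tʃ].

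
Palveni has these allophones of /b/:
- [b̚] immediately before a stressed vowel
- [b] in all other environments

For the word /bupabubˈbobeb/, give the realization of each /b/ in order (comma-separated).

Occurrence 1 (position 1): no conditioning environment matches → elsewhere allophone [b].
Occurrence 2 (position 5): no conditioning environment matches → elsewhere allophone [b].
Occurrence 3 (position 7): no conditioning environment matches → elsewhere allophone [b].
Occurrence 4 (position 8): immediately before a stressed vowel → [b̚].
Occurrence 5 (position 10): no conditioning environment matches → elsewhere allophone [b].
Occurrence 6 (position 12): no conditioning environment matches → elsewhere allophone [b].

[b], [b], [b], [b̚], [b], [b]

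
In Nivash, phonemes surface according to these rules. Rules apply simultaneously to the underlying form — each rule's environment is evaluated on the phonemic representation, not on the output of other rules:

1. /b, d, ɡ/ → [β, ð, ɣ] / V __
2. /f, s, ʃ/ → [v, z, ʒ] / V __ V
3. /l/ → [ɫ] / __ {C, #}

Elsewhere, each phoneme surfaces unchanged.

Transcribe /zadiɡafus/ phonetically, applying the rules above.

[zaðiɣavus]

/d/ — between /a/ and /i/, immediately after a vowel — surfaces as [ð] (rule 1).
/ɡ/ (between /i/ and /a/) occurs immediately after a vowel → [ɣ] by rule 1.
/f/ — between /a/ and /u/, between two vowels — surfaces as [v] (rule 2).
/s/ (word-final): rule 2 targets it, but not between two vowels → unchanged [s].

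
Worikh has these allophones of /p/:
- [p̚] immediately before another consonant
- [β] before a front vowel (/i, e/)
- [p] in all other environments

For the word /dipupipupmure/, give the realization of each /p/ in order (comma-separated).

[p], [β], [p], [p̚]

Occurrence 1 (position 3): no conditioning environment matches → elsewhere allophone [p].
Occurrence 2 (position 5): before a front vowel (/i, e/) → [β].
Occurrence 3 (position 7): no conditioning environment matches → elsewhere allophone [p].
Occurrence 4 (position 9): immediately before another consonant → [p̚].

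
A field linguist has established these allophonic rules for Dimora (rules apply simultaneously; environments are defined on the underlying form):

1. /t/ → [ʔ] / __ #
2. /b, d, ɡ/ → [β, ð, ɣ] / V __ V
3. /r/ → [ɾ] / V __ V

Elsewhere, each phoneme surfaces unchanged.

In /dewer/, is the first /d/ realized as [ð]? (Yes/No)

No

/d/ (word-initial) is in the target of rule 2 but the environment (between two vowels) is not met → [d].
The actual realization is [d], not [ð].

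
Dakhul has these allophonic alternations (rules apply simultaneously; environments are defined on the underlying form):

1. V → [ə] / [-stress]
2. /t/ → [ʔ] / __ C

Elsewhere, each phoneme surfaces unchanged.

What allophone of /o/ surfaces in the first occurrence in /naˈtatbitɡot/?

/o/ (between /ɡ/ and /t/) occurs in an unstressed syllable → [ə] by rule 1.

[ə]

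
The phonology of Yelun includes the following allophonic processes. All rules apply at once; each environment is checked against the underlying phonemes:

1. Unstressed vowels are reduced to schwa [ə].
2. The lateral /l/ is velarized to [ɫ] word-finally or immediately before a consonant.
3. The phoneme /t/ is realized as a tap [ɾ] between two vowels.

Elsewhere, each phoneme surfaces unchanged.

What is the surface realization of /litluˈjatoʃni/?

[lətləˈjaɾəʃnə]

/l/ (word-initial) fails the environment for rule 2, so it stays [l].
Rule 1 applies to /i/ (between /l/ and /t/: in an unstressed syllable) → [ə].
/t/ (between /i/ and /l/): rule 3 targets it, but not between two vowels → unchanged [t].
/l/ (between /t/ and /u/) is in the target of rule 2 but the environment (word-finally or immediately before a consonant) is not met → [l].
Rule 1 applies to /u/ (between /l/ and /j/: in an unstressed syllable) → [ə].
/j/ (between /u/ and /a/) is unaffected → [j].
/a/ — between /j/ and /t/; rule 1 does not apply here → [a].
/t/ (between /a/ and /o/) occurs between two vowels → [ɾ] by rule 3.
/o/ (between /t/ and /ʃ/) occurs in an unstressed syllable → [ə] by rule 1.
/ʃ/ (between /o/ and /n/) is unaffected → [ʃ].
/n/ stays [n].
/i/ (word-final): in an unstressed syllable, so rule 1 applies → [ə].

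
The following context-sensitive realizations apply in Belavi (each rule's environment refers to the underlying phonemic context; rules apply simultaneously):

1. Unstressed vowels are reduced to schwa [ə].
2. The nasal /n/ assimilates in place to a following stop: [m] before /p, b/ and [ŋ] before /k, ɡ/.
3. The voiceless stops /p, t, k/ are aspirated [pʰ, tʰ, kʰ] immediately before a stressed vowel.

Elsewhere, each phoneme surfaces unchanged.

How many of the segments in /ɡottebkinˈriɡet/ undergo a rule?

Segments that undergo a rule: /o/ → [ə] (rule 1); /e/ → [ə] (rule 1); /i/ → [ə] (rule 1); /e/ → [ə] (rule 1).
All other segments surface unchanged.

4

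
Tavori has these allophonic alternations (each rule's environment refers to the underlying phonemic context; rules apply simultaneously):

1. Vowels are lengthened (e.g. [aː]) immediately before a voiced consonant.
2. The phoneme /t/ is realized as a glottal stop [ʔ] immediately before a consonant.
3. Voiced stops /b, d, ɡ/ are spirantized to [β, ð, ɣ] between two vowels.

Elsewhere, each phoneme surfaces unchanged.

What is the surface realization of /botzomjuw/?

[boʔzoːmjuːw]

/b/ (word-initial): rule 3 targets it, but not between two vowels → unchanged [b].
/o/ (between /b/ and /t/): rule 1 targets it, but not before a voiced consonant → unchanged [o].
Rule 2 applies to /t/ (between /o/ and /z/: immediately before a consonant) → [ʔ].
/o/ (between /z/ and /m/): before a voiced consonant, so rule 1 applies → [oː].
/u/ (between /j/ and /w/) occurs before a voiced consonant → [uː] by rule 1.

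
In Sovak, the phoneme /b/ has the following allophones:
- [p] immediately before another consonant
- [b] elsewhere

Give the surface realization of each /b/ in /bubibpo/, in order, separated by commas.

[b], [b], [p]

Occurrence 1 (position 1): no conditioning environment matches → elsewhere allophone [b].
Occurrence 2 (position 3): no conditioning environment matches → elsewhere allophone [b].
Occurrence 3 (position 5): immediately before another consonant → [p].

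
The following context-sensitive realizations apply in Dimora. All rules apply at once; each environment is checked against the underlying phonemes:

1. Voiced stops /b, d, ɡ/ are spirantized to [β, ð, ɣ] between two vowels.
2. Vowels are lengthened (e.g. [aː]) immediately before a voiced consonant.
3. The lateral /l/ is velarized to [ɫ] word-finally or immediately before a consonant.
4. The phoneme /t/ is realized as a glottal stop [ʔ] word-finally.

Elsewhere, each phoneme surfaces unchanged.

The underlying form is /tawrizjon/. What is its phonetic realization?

[taːwriːzjoːn]

/t/ — word-initial; rule 4 does not apply here → [t].
Rule 2 applies to /a/ (between /t/ and /w/: before a voiced consonant) → [aː].
/w/ stays [w].
/r/ (between /w/ and /i/): no rule targets it → [r].
/i/ — between /r/ and /z/, before a voiced consonant — surfaces as [iː] (rule 2).
/z/ — not in any rule's target class → [z].
/j/ (between /z/ and /o/): no rule targets it → [j].
/o/ — between /j/ and /n/, before a voiced consonant — surfaces as [oː] (rule 2).
/n/ (word-final): no rule targets it → [n].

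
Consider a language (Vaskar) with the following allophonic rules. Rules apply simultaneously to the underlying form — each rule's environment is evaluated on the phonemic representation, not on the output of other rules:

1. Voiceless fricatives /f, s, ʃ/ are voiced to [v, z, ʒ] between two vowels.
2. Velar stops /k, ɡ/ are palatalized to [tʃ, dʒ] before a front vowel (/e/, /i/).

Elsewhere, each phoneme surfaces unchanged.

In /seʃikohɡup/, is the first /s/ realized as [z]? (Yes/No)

No

/s/ (word-initial) fails the environment for rule 1, so it stays [s].
The actual realization is [s], not [z].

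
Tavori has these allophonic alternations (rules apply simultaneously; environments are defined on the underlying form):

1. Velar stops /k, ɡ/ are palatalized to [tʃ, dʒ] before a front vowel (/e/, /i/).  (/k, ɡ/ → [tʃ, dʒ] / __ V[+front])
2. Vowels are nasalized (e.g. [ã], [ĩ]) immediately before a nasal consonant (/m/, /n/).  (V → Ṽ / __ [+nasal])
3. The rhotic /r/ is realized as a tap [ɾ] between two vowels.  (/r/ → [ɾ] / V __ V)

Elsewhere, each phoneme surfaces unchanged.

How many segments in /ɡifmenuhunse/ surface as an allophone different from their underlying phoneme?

3

Segments that undergo a rule: /ɡ/ → [dʒ] (rule 1); /e/ → [ẽ] (rule 2); /u/ → [ũ] (rule 2).
All other segments surface unchanged.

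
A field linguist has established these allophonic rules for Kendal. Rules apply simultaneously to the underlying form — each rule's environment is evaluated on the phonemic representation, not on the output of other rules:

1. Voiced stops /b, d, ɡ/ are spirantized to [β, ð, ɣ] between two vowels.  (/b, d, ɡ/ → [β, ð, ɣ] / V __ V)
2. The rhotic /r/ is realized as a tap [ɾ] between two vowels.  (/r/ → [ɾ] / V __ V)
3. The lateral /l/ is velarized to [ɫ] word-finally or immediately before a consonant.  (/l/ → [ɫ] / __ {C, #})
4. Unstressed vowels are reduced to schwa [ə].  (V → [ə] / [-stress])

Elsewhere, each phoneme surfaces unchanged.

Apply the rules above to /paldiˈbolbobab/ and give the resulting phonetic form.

[pəɫdəˈβoɫbəβəb]

/p/ — not in any rule's target class → [p].
/a/ — between /p/ and /l/, in an unstressed syllable — surfaces as [ə] (rule 4).
/l/ — between /a/ and /d/, word-finally or immediately before a consonant — surfaces as [ɫ] (rule 3).
/d/ — between /l/ and /i/; rule 1 does not apply here → [d].
/i/ — between /d/ and /b/, in an unstressed syllable — surfaces as [ə] (rule 4).
/b/ — between /i/ and /o/, between two vowels — surfaces as [β] (rule 1).
/o/ (between /b/ and /l/): rule 4 targets it, but not in an unstressed syllable → unchanged [o].
Rule 3 applies to /l/ (between /o/ and /b/: word-finally or immediately before a consonant) → [ɫ].
/b/ (between /l/ and /o/) fails the environment for rule 1, so it stays [b].
/o/ (between /b/ and /b/): in an unstressed syllable, so rule 4 applies → [ə].
/b/ meets the environment for rule 1 (between two vowels) → [β].
/a/ (between /b/ and /b/) occurs in an unstressed syllable → [ə] by rule 4.
/b/ (word-final) is in the target of rule 1 but the environment (between two vowels) is not met → [b].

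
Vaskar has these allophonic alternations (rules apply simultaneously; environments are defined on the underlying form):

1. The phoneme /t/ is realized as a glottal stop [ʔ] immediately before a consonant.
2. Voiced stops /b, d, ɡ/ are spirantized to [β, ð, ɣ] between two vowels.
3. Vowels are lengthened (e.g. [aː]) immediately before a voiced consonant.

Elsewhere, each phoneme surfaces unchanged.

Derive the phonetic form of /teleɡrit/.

/t/ (word-initial) fails the environment for rule 1, so it stays [t].
/e/ (between /t/ and /l/): before a voiced consonant, so rule 3 applies → [eː].
/e/ (between /l/ and /ɡ/): before a voiced consonant, so rule 3 applies → [eː].
/ɡ/ (between /e/ and /r/) fails the environment for rule 2, so it stays [ɡ].
/i/ (between /r/ and /t/) is in the target of rule 3 but the environment (before a voiced consonant) is not met → [i].
/t/ — word-final; rule 1 does not apply here → [t].

[teːleːɡrit]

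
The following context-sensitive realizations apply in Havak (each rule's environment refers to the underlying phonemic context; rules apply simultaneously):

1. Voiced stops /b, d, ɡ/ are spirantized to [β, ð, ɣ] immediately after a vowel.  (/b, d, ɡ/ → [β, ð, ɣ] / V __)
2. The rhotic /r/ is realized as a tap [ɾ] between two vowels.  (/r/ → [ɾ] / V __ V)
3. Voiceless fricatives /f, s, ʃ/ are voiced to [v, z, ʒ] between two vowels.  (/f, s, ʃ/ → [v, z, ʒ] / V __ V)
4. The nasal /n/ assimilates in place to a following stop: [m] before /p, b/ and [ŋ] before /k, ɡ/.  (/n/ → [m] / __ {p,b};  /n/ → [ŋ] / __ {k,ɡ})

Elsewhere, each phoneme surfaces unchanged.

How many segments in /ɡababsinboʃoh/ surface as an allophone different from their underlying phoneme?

4

Segments that undergo a rule: /b/ → [β] (rule 1); /b/ → [β] (rule 1); /n/ → [m] (rule 4); /ʃ/ → [ʒ] (rule 3).
All other segments surface unchanged.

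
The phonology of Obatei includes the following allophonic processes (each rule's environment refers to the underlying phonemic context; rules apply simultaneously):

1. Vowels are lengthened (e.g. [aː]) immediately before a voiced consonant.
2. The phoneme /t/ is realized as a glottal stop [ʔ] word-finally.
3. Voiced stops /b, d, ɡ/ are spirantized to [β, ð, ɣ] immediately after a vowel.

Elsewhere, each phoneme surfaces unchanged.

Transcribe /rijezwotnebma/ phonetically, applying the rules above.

/r/ (word-initial) is unaffected → [r].
/i/ meets the environment for rule 1 (before a voiced consonant) → [iː].
/j/ — not in any rule's target class → [j].
/e/ (between /j/ and /z/) occurs before a voiced consonant → [eː] by rule 1.
/z/ (between /e/ and /w/) is unaffected → [z].
/w/ (between /z/ and /o/): no rule targets it → [w].
/o/ (between /w/ and /t/): rule 1 targets it, but not before a voiced consonant → unchanged [o].
/t/ (between /o/ and /n/) fails the environment for rule 2, so it stays [t].
/n/ (between /t/ and /e/) is unaffected → [n].
/e/ meets the environment for rule 1 (before a voiced consonant) → [eː].
/b/ — between /e/ and /m/, immediately after a vowel — surfaces as [β] (rule 3).
/m/ (between /b/ and /a/): no rule targets it → [m].
/a/ (word-final) fails the environment for rule 1, so it stays [a].

[riːjeːzwotneːβma]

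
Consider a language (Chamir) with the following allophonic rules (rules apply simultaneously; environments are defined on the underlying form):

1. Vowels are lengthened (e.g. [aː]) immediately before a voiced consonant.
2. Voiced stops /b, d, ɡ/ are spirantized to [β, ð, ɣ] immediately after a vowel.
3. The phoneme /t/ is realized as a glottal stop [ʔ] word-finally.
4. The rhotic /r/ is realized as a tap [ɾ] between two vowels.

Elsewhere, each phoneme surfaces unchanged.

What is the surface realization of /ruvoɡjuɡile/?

/r/ — word-initial; rule 4 does not apply here → [r].
/u/ (between /r/ and /v/) occurs before a voiced consonant → [uː] by rule 1.
/v/ (between /u/ and /o/): no rule targets it → [v].
/o/ (between /v/ and /ɡ/): before a voiced consonant, so rule 1 applies → [oː].
/ɡ/ (between /o/ and /j/) occurs immediately after a vowel → [ɣ] by rule 2.
/j/ stays [j].
/u/ — between /j/ and /ɡ/, before a voiced consonant — surfaces as [uː] (rule 1).
/ɡ/ meets the environment for rule 2 (immediately after a vowel) → [ɣ].
Rule 1 applies to /i/ (between /ɡ/ and /l/: before a voiced consonant) → [iː].
/l/ (between /i/ and /e/): no rule targets it → [l].
/e/ — word-final; rule 1 does not apply here → [e].

[ruːvoːɣjuːɣiːle]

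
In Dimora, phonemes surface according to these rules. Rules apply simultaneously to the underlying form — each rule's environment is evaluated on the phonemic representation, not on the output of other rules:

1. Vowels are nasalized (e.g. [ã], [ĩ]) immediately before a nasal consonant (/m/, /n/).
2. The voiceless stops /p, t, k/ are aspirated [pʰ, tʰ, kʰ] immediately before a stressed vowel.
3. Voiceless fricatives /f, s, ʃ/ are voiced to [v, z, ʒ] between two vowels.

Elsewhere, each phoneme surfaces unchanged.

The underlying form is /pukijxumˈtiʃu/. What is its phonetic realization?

/p/ (word-initial) is in the target of rule 2 but the environment (immediately before a stressed vowel) is not met → [p].
/u/ (between /p/ and /k/): rule 1 targets it, but not before a nasal consonant → unchanged [u].
/k/ (between /u/ and /i/) fails the environment for rule 2, so it stays [k].
/i/ (between /k/ and /j/): rule 1 targets it, but not before a nasal consonant → unchanged [i].
/j/ (between /i/ and /x/): no rule targets it → [j].
/x/ (between /j/ and /u/) is unaffected → [x].
/u/ meets the environment for rule 1 (before a nasal consonant) → [ũ].
/m/ (between /u/ and /t/): no rule targets it → [m].
/t/ — between /m/ and /i/, immediately before a stressed vowel — surfaces as [tʰ] (rule 2).
/i/ (between /t/ and /ʃ/) fails the environment for rule 1, so it stays [i].
/ʃ/ (between /i/ and /u/) occurs between two vowels → [ʒ] by rule 3.
/u/ (word-final) fails the environment for rule 1, so it stays [u].

[pukijxũmˈtʰiʒu]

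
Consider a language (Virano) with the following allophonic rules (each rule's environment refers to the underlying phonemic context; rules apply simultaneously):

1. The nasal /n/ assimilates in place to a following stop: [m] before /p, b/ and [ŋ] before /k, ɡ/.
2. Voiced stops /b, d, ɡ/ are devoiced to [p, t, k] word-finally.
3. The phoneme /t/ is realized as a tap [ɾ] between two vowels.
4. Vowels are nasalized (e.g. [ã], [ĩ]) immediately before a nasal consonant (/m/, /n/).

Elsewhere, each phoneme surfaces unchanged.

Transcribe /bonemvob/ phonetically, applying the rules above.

[bõnẽmvop]

/b/ (word-initial): rule 2 targets it, but not word-finally → unchanged [b].
/o/ meets the environment for rule 4 (before a nasal consonant) → [õ].
/n/ (between /o/ and /e/) fails the environment for rule 1, so it stays [n].
/e/ (between /n/ and /m/) occurs before a nasal consonant → [ẽ] by rule 4.
/m/ — not in any rule's target class → [m].
/v/ (between /m/ and /o/): no rule targets it → [v].
/o/ (between /v/ and /b/) is in the target of rule 4 but the environment (before a nasal consonant) is not met → [o].
/b/ — word-final, word-finally — surfaces as [p] (rule 2).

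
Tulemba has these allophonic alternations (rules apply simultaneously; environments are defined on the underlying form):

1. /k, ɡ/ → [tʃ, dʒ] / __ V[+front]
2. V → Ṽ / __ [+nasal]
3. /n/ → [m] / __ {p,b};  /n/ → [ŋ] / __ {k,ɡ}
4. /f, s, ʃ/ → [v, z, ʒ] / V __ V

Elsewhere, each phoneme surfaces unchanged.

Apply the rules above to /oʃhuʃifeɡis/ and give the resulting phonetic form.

[oʃhuʒivedʒis]

/o/ (word-initial): rule 2 targets it, but not before a nasal consonant → unchanged [o].
/ʃ/ (between /o/ and /h/) fails the environment for rule 4, so it stays [ʃ].
/h/ (between /ʃ/ and /u/) is unaffected → [h].
/u/ (between /h/ and /ʃ/) fails the environment for rule 2, so it stays [u].
/ʃ/ — between /u/ and /i/, between two vowels — surfaces as [ʒ] (rule 4).
/i/ (between /ʃ/ and /f/) is in the target of rule 2 but the environment (before a nasal consonant) is not met → [i].
Rule 4 applies to /f/ (between /i/ and /e/: between two vowels) → [v].
/e/ (between /f/ and /ɡ/) is in the target of rule 2 but the environment (before a nasal consonant) is not met → [e].
/ɡ/ meets the environment for rule 1 (before a front vowel) → [dʒ].
/i/ — between /ɡ/ and /s/; rule 2 does not apply here → [i].
/s/ — word-final; rule 4 does not apply here → [s].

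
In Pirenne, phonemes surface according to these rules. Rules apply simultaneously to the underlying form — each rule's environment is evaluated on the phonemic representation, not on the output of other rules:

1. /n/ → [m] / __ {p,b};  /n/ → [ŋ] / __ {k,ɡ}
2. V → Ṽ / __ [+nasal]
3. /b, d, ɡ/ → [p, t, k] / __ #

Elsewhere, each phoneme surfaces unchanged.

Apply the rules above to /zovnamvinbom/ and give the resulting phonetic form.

/z/ (word-initial) is unaffected → [z].
/o/ (between /z/ and /v/) is in the target of rule 2 but the environment (before a nasal consonant) is not met → [o].
/v/ (between /o/ and /n/): no rule targets it → [v].
/n/ — between /v/ and /a/; rule 1 does not apply here → [n].
/a/ (between /n/ and /m/) occurs before a nasal consonant → [ã] by rule 2.
/m/ (between /a/ and /v/) is unaffected → [m].
/v/ — not in any rule's target class → [v].
/i/ meets the environment for rule 2 (before a nasal consonant) → [ĩ].
/n/ — between /i/ and /b/, before a labial or velar stop — surfaces as [m] (rule 1).
/b/ (between /n/ and /o/) is in the target of rule 3 but the environment (word-finally) is not met → [b].
/o/ (between /b/ and /m/): before a nasal consonant, so rule 2 applies → [õ].
/m/ (word-final) is unaffected → [m].

[zovnãmvĩmbõm]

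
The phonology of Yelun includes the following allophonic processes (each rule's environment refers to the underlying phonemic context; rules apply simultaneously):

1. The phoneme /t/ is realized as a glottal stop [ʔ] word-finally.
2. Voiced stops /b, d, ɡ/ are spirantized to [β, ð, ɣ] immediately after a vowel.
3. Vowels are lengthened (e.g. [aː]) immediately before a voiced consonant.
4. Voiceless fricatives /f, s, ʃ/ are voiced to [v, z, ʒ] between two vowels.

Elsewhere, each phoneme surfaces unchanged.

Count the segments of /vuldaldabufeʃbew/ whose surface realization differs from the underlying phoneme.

Segments that undergo a rule: /u/ → [uː] (rule 3); /a/ → [aː] (rule 3); /a/ → [aː] (rule 3); /b/ → [β] (rule 2); /f/ → [v] (rule 4); /e/ → [eː] (rule 3).
All other segments surface unchanged.

6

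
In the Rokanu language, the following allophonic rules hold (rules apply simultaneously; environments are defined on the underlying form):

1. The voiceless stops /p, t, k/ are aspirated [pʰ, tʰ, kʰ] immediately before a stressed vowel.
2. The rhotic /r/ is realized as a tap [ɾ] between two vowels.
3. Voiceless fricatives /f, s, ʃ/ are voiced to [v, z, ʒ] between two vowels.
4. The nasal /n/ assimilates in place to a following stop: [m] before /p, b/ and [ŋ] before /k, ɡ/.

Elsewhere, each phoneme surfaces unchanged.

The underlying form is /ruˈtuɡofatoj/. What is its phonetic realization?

[ruˈtʰuɡovatoj]

/r/ (word-initial) is in the target of rule 2 but the environment (between two vowels) is not met → [r].
Rule 1 applies to /t/ (between /u/ and /u/: immediately before a stressed vowel) → [tʰ].
/f/ — between /o/ and /a/, between two vowels — surfaces as [v] (rule 3).
/t/ (between /a/ and /o/): rule 1 targets it, but not immediately before a stressed vowel → unchanged [t].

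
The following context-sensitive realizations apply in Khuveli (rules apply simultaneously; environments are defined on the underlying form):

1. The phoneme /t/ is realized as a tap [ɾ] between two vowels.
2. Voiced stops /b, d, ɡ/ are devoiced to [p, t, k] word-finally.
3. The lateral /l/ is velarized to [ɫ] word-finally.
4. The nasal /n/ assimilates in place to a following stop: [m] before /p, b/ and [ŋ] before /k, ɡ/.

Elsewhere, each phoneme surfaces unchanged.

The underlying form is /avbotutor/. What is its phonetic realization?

[avboɾuɾor]

/a/ (word-initial) is unaffected → [a].
/v/ stays [v].
/b/ (between /v/ and /o/): rule 2 targets it, but not word-finally → unchanged [b].
/o/ stays [o].
Rule 1 applies to /t/ (between /o/ and /u/: between two vowels) → [ɾ].
/u/ — not in any rule's target class → [u].
/t/ (between /u/ and /o/) occurs between two vowels → [ɾ] by rule 1.
/o/ (between /t/ and /r/) is unaffected → [o].
/r/ (word-final): no rule targets it → [r].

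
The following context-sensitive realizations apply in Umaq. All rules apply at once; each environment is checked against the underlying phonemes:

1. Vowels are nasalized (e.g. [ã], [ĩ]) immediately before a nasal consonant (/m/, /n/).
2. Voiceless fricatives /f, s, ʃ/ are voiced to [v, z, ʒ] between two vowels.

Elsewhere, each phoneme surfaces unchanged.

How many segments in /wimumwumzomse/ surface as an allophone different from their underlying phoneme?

Segments that undergo a rule: /i/ → [ĩ] (rule 1); /u/ → [ũ] (rule 1); /u/ → [ũ] (rule 1); /o/ → [õ] (rule 1).
All other segments surface unchanged.

4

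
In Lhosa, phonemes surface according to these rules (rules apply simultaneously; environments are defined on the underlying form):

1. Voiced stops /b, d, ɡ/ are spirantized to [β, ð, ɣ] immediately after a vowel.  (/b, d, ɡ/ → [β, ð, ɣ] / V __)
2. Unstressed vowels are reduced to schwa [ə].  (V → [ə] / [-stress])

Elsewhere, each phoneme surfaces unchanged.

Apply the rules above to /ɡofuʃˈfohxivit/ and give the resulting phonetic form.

[ɡəfəʃˈfohxəvət]

/ɡ/ (word-initial) fails the environment for rule 1, so it stays [ɡ].
/o/ (between /ɡ/ and /f/) occurs in an unstressed syllable → [ə] by rule 2.
/f/ (between /o/ and /u/): no rule targets it → [f].
/u/ — between /f/ and /ʃ/, in an unstressed syllable — surfaces as [ə] (rule 2).
/ʃ/ (between /u/ and /f/) is unaffected → [ʃ].
/f/ (between /ʃ/ and /o/): no rule targets it → [f].
/o/ — between /f/ and /h/; rule 2 does not apply here → [o].
/h/ stays [h].
/x/ (between /h/ and /i/) is unaffected → [x].
/i/ — between /x/ and /v/, in an unstressed syllable — surfaces as [ə] (rule 2).
/v/ stays [v].
/i/ meets the environment for rule 2 (in an unstressed syllable) → [ə].
/t/ (word-final) is unaffected → [t].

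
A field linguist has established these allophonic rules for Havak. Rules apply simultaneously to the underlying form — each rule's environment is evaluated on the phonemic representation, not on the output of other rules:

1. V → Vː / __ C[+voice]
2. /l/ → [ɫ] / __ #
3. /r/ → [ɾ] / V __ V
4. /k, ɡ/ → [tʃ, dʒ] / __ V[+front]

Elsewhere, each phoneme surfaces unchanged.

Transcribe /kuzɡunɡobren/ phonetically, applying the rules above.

[kuːzɡuːnɡoːbreːn]

/k/ — word-initial; rule 4 does not apply here → [k].
/u/ — between /k/ and /z/, before a voiced consonant — surfaces as [uː] (rule 1).
/z/ (between /u/ and /ɡ/): no rule targets it → [z].
/ɡ/ (between /z/ and /u/) is in the target of rule 4 but the environment (before a front vowel) is not met → [ɡ].
/u/ (between /ɡ/ and /n/): before a voiced consonant, so rule 1 applies → [uː].
/n/ (between /u/ and /ɡ/): no rule targets it → [n].
/ɡ/ — between /n/ and /o/; rule 4 does not apply here → [ɡ].
/o/ (between /ɡ/ and /b/): before a voiced consonant, so rule 1 applies → [oː].
/b/ — not in any rule's target class → [b].
/r/ (between /b/ and /e/) fails the environment for rule 3, so it stays [r].
/e/ — between /r/ and /n/, before a voiced consonant — surfaces as [eː] (rule 1).
/n/ (word-final): no rule targets it → [n].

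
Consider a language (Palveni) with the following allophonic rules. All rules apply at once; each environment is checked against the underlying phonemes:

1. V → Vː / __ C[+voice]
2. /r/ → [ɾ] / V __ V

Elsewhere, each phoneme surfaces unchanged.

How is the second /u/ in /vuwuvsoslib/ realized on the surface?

/u/ (between /w/ and /v/): before a voiced consonant, so rule 1 applies → [uː].

[uː]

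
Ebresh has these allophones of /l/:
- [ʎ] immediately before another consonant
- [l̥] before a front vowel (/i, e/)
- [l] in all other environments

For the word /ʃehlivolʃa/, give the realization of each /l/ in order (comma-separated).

[l̥], [ʎ]

Occurrence 1 (position 4): before a front vowel (/i, e/) → [l̥].
Occurrence 2 (position 8): immediately before another consonant → [ʎ].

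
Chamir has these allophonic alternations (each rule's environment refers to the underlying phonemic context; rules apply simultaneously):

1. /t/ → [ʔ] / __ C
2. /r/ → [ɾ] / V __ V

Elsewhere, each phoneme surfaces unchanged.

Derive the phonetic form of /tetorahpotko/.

[tetoɾahpoʔko]

/t/ (word-initial) is in the target of rule 1 but the environment (immediately before a consonant) is not met → [t].
/e/ stays [e].
/t/ — between /e/ and /o/; rule 1 does not apply here → [t].
/o/ (between /t/ and /r/): no rule targets it → [o].
/r/ (between /o/ and /a/): between two vowels, so rule 2 applies → [ɾ].
/a/ (between /r/ and /h/): no rule targets it → [a].
/h/ stays [h].
/p/ — not in any rule's target class → [p].
/o/ stays [o].
/t/ meets the environment for rule 1 (immediately before a consonant) → [ʔ].
/k/ (between /t/ and /o/) is unaffected → [k].
/o/ (word-final): no rule targets it → [o].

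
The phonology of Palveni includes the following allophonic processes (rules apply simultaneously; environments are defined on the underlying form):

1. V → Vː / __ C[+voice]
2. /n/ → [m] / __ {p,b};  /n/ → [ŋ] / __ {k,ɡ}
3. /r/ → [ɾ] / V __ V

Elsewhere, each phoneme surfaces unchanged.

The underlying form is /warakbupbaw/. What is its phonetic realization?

[waːɾakbupbaːw]

/a/ — between /w/ and /r/, before a voiced consonant — surfaces as [aː] (rule 1).
/r/ — between /a/ and /a/, between two vowels — surfaces as [ɾ] (rule 3).
/a/ (between /r/ and /k/) is in the target of rule 1 but the environment (before a voiced consonant) is not met → [a].
/u/ (between /b/ and /p/) fails the environment for rule 1, so it stays [u].
Rule 1 applies to /a/ (between /b/ and /w/: before a voiced consonant) → [aː].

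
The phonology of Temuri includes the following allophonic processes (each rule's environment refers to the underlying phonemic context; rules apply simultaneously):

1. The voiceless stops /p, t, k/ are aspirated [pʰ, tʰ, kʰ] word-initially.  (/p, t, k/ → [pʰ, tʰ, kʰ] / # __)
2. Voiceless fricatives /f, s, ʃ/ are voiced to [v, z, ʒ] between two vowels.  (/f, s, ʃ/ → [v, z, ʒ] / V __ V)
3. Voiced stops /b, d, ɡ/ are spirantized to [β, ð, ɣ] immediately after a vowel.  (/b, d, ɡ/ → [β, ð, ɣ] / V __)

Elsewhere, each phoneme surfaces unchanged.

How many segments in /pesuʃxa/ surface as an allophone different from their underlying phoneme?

Segments that undergo a rule: /p/ → [pʰ] (rule 1); /s/ → [z] (rule 2).
All other segments surface unchanged.

2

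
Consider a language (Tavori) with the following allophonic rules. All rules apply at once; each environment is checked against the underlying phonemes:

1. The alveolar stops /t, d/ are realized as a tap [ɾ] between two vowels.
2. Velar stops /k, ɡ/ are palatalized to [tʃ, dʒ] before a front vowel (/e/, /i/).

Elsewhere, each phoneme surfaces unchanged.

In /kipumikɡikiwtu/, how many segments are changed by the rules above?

Segments that undergo a rule: /k/ → [tʃ] (rule 2); /ɡ/ → [dʒ] (rule 2); /k/ → [tʃ] (rule 2).
All other segments surface unchanged.

3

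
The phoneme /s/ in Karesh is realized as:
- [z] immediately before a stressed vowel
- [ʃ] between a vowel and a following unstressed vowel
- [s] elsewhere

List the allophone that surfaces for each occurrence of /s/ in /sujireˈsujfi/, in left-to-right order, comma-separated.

Occurrence 1 (position 1): no conditioning environment matches → elsewhere allophone [s].
Occurrence 2 (position 7): immediately before a stressed vowel → [z].

[s], [z]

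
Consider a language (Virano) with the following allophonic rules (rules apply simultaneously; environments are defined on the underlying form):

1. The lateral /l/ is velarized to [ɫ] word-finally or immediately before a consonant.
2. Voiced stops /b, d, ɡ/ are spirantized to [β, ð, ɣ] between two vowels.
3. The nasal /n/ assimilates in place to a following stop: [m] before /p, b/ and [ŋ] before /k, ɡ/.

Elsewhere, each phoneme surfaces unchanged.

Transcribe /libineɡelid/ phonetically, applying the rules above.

/l/ (word-initial) fails the environment for rule 1, so it stays [l].
/i/ (between /l/ and /b/): no rule targets it → [i].
/b/ — between /i/ and /i/, between two vowels — surfaces as [β] (rule 2).
/i/ (between /b/ and /n/) is unaffected → [i].
/n/ (between /i/ and /e/): rule 3 targets it, but not before a labial or velar stop → unchanged [n].
/e/ — not in any rule's target class → [e].
Rule 2 applies to /ɡ/ (between /e/ and /e/: between two vowels) → [ɣ].
/e/ (between /ɡ/ and /l/): no rule targets it → [e].
/l/ (between /e/ and /i/) is in the target of rule 1 but the environment (word-finally or immediately before a consonant) is not met → [l].
/i/ — not in any rule's target class → [i].
/d/ (word-final) fails the environment for rule 2, so it stays [d].

[liβineɣelid]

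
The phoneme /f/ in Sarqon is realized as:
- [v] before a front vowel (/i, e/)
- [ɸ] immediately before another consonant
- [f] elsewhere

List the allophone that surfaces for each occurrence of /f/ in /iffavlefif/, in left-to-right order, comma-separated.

[ɸ], [f], [v], [f]

Occurrence 1 (position 2): immediately before another consonant → [ɸ].
Occurrence 2 (position 3): no conditioning environment matches → elsewhere allophone [f].
Occurrence 3 (position 8): before a front vowel (/i, e/) → [v].
Occurrence 4 (position 10): no conditioning environment matches → elsewhere allophone [f].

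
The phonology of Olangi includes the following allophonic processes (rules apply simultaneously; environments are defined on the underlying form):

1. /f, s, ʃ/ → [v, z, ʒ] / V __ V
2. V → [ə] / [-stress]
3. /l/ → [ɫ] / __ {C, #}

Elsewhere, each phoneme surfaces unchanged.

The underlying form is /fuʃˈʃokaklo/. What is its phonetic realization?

/f/ (word-initial): rule 1 targets it, but not between two vowels → unchanged [f].
Rule 2 applies to /u/ (between /f/ and /ʃ/: in an unstressed syllable) → [ə].
/ʃ/ (between /u/ and /ʃ/) is in the target of rule 1 but the environment (between two vowels) is not met → [ʃ].
/ʃ/ — between /ʃ/ and /o/; rule 1 does not apply here → [ʃ].
/o/ (between /ʃ/ and /k/) is in the target of rule 2 but the environment (in an unstressed syllable) is not met → [o].
/k/ (between /o/ and /a/): no rule targets it → [k].
/a/ (between /k/ and /k/): in an unstressed syllable, so rule 2 applies → [ə].
/k/ (between /a/ and /l/): no rule targets it → [k].
/l/ (between /k/ and /o/) is in the target of rule 3 but the environment (word-finally or immediately before a consonant) is not met → [l].
/o/ (word-final): in an unstressed syllable, so rule 2 applies → [ə].

[fəʃˈʃokəklə]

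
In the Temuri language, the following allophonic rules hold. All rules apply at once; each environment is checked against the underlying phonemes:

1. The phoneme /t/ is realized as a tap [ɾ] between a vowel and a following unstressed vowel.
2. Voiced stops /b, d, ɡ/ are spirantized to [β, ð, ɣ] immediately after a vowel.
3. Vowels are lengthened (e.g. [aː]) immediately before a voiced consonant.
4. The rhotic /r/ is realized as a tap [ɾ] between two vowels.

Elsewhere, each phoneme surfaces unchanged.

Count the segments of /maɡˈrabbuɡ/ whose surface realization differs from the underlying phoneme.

6

Segments that undergo a rule: /a/ → [aː] (rule 3); /ɡ/ → [ɣ] (rule 2); /a/ → [aː] (rule 3); /b/ → [β] (rule 2); /u/ → [uː] (rule 3); /ɡ/ → [ɣ] (rule 2).
All other segments surface unchanged.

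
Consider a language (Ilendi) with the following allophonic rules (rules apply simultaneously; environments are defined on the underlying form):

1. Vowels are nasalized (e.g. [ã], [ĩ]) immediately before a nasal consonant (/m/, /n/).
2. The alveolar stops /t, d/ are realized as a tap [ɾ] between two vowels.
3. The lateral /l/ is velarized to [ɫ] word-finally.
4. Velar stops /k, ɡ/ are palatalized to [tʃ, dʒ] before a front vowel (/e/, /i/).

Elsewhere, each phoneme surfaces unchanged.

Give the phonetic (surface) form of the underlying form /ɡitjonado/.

Rule 4 applies to /ɡ/ (word-initial: before a front vowel) → [dʒ].
/i/ — between /ɡ/ and /t/; rule 1 does not apply here → [i].
/t/ (between /i/ and /j/) is in the target of rule 2 but the environment (between two vowels) is not met → [t].
/j/ (between /t/ and /o/) is unaffected → [j].
/o/ (between /j/ and /n/) occurs before a nasal consonant → [õ] by rule 1.
/n/ stays [n].
/a/ (between /n/ and /d/) is in the target of rule 1 but the environment (before a nasal consonant) is not met → [a].
/d/ meets the environment for rule 2 (between two vowels) → [ɾ].
/o/ (word-final) is in the target of rule 1 but the environment (before a nasal consonant) is not met → [o].

[dʒitjõnaɾo]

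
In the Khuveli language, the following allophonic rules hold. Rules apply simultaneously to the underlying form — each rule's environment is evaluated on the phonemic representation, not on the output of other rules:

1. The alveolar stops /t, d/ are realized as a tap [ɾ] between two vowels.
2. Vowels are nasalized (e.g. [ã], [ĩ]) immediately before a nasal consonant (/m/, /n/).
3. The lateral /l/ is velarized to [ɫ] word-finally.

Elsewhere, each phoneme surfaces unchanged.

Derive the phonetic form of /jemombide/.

[jẽmõmbiɾe]

/j/ — not in any rule's target class → [j].
/e/ (between /j/ and /m/): before a nasal consonant, so rule 2 applies → [ẽ].
/m/ (between /e/ and /o/) is unaffected → [m].
/o/ (between /m/ and /m/): before a nasal consonant, so rule 2 applies → [õ].
/m/ (between /o/ and /b/): no rule targets it → [m].
/b/ stays [b].
/i/ (between /b/ and /d/) fails the environment for rule 2, so it stays [i].
/d/ (between /i/ and /e/): between two vowels, so rule 1 applies → [ɾ].
/e/ (word-final): rule 2 targets it, but not before a nasal consonant → unchanged [e].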